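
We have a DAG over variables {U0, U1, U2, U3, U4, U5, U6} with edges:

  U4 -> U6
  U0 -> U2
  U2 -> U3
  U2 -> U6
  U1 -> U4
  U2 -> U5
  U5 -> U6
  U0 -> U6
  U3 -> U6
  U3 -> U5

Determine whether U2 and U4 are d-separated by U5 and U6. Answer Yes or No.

We examine all 6 paths between U2 and U4:
Path 1: U2 ← U0 → U6 ← U4
  U0 is a fork and U0 is not conditioned on; U6 is a collider and U6 is conditioned on, which opens it — no node blocks this path, so it is active.
Path 2: U2 → U3 → U6 ← U4
  U3 is a chain and U3 is not conditioned on; U6 is a collider and U6 is conditioned on, which opens it — no node blocks this path, so it is active.
Path 3: U2 → U3 → U5 → U6 ← U4
  U5 is a chain here and U5 is conditioned on, so the path is blocked at U5.
Path 4: U2 → U6 ← U4
  U6 is a collider and U6 is conditioned on, which opens it — no node blocks this path, so it is active.
Path 5: U2 → U5 ← U3 → U6 ← U4
  U5 is a collider and U5 is conditioned on, which opens it; U3 is a fork and U3 is not conditioned on; U6 is a collider and U6 is conditioned on, which opens it — no node blocks this path, so it is active.
Path 6: U2 → U5 → U6 ← U4
  U5 is a chain here and U5 is conditioned on, so the path is blocked at U5.
At least one path is unblocked, so d-separation fails.

No — U2 and U4 are not d-separated given {U5, U6}.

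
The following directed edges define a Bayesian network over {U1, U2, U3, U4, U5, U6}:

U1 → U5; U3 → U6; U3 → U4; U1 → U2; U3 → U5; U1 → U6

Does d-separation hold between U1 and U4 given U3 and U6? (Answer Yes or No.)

2 paths connect U1 and U4; each must be blocked for d-separation to hold:
  1. U1 → U5 ← U3 → U4 — U5:collider[blocks]; U3:fork[blocks] ⇒ blocked
  2. U1 → U6 ← U3 → U4 — U6:collider[open]; U3:fork[blocks] ⇒ blocked
Since every path is blocked, d-separation holds.

Yes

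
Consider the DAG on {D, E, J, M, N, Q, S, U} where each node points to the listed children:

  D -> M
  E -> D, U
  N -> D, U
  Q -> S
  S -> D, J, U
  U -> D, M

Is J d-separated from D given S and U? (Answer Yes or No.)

Enumerating the 5 paths from J to D and testing each for blocking by {S, U}:
Path 1: J ← S → D
  S is a fork here and S is conditioned on, so the path is blocked at S.
Path 2: J ← S → U → D
  S is a fork here and S is conditioned on, so the path is blocked at S.
Path 3: J ← S → U ← N → D
  S is a fork here and S is conditioned on, so the path is blocked at S.
Path 4: J ← S → U ← E → D
  S is a fork here and S is conditioned on, so the path is blocked at S.
Path 5: J ← S → U → M ← D
  S is a fork here and S is conditioned on, so the path is blocked at S.
Every path is blocked, so J and D are d-separated given {S, U}.

Yes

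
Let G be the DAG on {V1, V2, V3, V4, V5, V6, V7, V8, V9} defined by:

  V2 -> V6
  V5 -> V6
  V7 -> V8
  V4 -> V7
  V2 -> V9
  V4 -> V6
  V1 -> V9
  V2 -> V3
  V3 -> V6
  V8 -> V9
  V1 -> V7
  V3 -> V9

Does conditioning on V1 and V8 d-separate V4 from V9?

Yes

We examine all 6 paths between V4 and V9:
Path 1: V4 → V6 ← V2 → V3 → V9
  V6 is a collider here and neither V6 nor any of its descendants is conditioned on, so the collider stays closed — the path is blocked at V6.
Path 2: V4 → V6 ← V2 → V9
  V6 is a collider here and neither V6 nor any of its descendants is conditioned on, so the collider stays closed — the path is blocked at V6.
Path 3: V4 → V6 ← V3 ← V2 → V9
  V6 is a collider here and neither V6 nor any of its descendants is conditioned on, so the collider stays closed — the path is blocked at V6.
Path 4: V4 → V6 ← V3 → V9
  V6 is a collider here and neither V6 nor any of its descendants is conditioned on, so the collider stays closed — the path is blocked at V6.
Path 5: V4 → V7 ← V1 → V9
  V1 is a fork here and V1 is conditioned on, so the path is blocked at V1.
Path 6: V4 → V7 → V8 → V9
  V8 is a chain here and V8 is conditioned on, so the path is blocked at V8.
All paths are blocked; V4 ⊥ V9 | {V1, V8} holds.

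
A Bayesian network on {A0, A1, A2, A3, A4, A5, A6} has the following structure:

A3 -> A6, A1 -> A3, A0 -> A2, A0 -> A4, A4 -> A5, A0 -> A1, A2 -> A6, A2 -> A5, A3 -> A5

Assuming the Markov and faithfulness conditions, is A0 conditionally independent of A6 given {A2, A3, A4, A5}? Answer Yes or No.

There are 6 undirected paths between A0 and A6; checking each against the conditioning set {A2, A3, A4, A5}:
Path 1: A0 → A2 → A6
  A2 is a chain here and A2 is conditioned on, so the path is blocked at A2.
Path 2: A0 → A2 → A5 ← A3 → A6
  A2 is a chain here and A2 is conditioned on, so the path is blocked at A2.
Path 3: A0 → A4 → A5 ← A2 → A6
  A4 is a chain here and A4 is conditioned on, so the path is blocked at A4.
Path 4: A0 → A4 → A5 ← A3 → A6
  A4 is a chain here and A4 is conditioned on, so the path is blocked at A4.
Path 5: A0 → A1 → A3 → A6
  A3 is a chain here and A3 is conditioned on, so the path is blocked at A3.
Path 6: A0 → A1 → A3 → A5 ← A2 → A6
  A3 is a chain here and A3 is conditioned on, so the path is blocked at A3.
Every path is blocked, so A0 and A6 are d-separated given {A2, A3, A4, A5}.

Yes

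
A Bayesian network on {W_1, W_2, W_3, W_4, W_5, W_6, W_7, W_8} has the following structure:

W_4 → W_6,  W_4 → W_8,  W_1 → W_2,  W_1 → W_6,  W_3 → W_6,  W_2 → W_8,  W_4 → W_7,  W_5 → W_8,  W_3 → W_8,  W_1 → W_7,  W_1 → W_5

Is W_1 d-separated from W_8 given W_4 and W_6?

We examine all 6 paths between W_1 and W_8:
Path 1: W_1 → W_6 ← W_4 → W_8
  W_4 is a fork here and W_4 is conditioned on, so the path is blocked at W_4.
Path 2: W_1 → W_6 ← W_3 → W_8
  W_6 is a collider and W_6 is conditioned on, which opens it; W_3 is a fork and W_3 is not conditioned on — no node blocks this path, so it is active.
Path 3: W_1 → W_7 ← W_4 → W_6 ← W_3 → W_8
  W_7 is a collider here and neither W_7 nor any of its descendants is conditioned on, so the collider stays closed — the path is blocked at W_7.
Path 4: W_1 → W_7 ← W_4 → W_8
  W_7 is a collider here and neither W_7 nor any of its descendants is conditioned on, so the collider stays closed — the path is blocked at W_7.
Path 5: W_1 → W_5 → W_8
  W_5 is a chain and W_5 is not conditioned on — no node blocks this path, so it is active.
Path 6: W_1 → W_2 → W_8
  W_2 is a chain and W_2 is not conditioned on — no node blocks this path, so it is active.
At least one path is unblocked, so d-separation fails.

No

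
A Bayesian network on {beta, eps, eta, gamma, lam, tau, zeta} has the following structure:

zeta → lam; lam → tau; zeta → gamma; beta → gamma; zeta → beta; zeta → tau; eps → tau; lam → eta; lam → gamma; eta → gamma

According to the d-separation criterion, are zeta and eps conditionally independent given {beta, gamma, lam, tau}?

No

Enumerating the 6 paths from zeta to eps and testing each for blocking by {beta, gamma, lam, tau}:
Path 1: zeta → beta → gamma ← eta ← lam → tau ← eps
  beta is a chain here and beta is conditioned on, so the path is blocked at beta.
Path 2: zeta → beta → gamma ← lam → tau ← eps
  beta is a chain here and beta is conditioned on, so the path is blocked at beta.
Path 3: zeta → tau ← eps
  tau is a collider and tau is conditioned on, which opens it — no node blocks this path, so it is active.
Path 4: zeta → lam → tau ← eps
  lam is a chain here and lam is conditioned on, so the path is blocked at lam.
Path 5: zeta → gamma ← eta ← lam → tau ← eps
  lam is a fork here and lam is conditioned on, so the path is blocked at lam.
Path 6: zeta → gamma ← lam → tau ← eps
  lam is a fork here and lam is conditioned on, so the path is blocked at lam.
At least one path is unblocked, so d-separation fails.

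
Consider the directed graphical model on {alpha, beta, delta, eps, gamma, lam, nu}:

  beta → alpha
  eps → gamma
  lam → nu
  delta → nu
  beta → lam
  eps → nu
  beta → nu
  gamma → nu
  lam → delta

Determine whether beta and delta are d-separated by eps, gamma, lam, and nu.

No

There are 4 undirected paths between beta and delta; checking each against the conditioning set {eps, gamma, lam, nu}:
Path 1: beta → nu ← delta
  nu is a collider and nu is conditioned on, which opens it — no node blocks this path, so it is active.
Path 2: beta → nu ← lam → delta
  lam is a fork here and lam is conditioned on, so the path is blocked at lam.
Path 3: beta → lam → delta
  lam is a chain here and lam is conditioned on, so the path is blocked at lam.
Path 4: beta → lam → nu ← delta
  lam is a chain here and lam is conditioned on, so the path is blocked at lam.
At least one path is unblocked, so d-separation fails.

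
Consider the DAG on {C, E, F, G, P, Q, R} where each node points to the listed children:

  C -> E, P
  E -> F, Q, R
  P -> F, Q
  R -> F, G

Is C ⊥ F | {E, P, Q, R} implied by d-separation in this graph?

Yes

Enumerating the 6 paths from C to F and testing each for blocking by {E, P, Q, R}:
Path 1: C → E → F
  E is a chain here and E is conditioned on, so the path is blocked at E.
Path 2: C → E → Q ← P → F
  E is a chain here and E is conditioned on, so the path is blocked at E.
Path 3: C → E → R → F
  E is a chain here and E is conditioned on, so the path is blocked at E.
Path 4: C → P → F
  P is a chain here and P is conditioned on, so the path is blocked at P.
Path 5: C → P → Q ← E → F
  P is a chain here and P is conditioned on, so the path is blocked at P.
Path 6: C → P → Q ← E → R → F
  P is a chain here and P is conditioned on, so the path is blocked at P.
Since every path is blocked, d-separation holds.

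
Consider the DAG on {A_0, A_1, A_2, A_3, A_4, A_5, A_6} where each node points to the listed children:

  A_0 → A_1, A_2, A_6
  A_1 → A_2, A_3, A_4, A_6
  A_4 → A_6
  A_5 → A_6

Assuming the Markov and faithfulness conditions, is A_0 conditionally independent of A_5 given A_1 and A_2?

5 paths connect A_0 and A_5; each must be blocked for d-separation to hold:
Path 1: A_0 → A_6 ← A_5
  A_6 is a collider here and neither A_6 nor any of its descendants is conditioned on, so the collider stays closed — the path is blocked at A_6.
Path 2: A_0 → A_1 → A_6 ← A_5
  A_1 is a chain here and A_1 is conditioned on, so the path is blocked at A_1.
Path 3: A_0 → A_1 → A_4 → A_6 ← A_5
  A_1 is a chain here and A_1 is conditioned on, so the path is blocked at A_1.
Path 4: A_0 → A_2 ← A_1 → A_6 ← A_5
  A_1 is a fork here and A_1 is conditioned on, so the path is blocked at A_1.
Path 5: A_0 → A_2 ← A_1 → A_4 → A_6 ← A_5
  A_1 is a fork here and A_1 is conditioned on, so the path is blocked at A_1.
Since every path is blocked, d-separation holds.

Yes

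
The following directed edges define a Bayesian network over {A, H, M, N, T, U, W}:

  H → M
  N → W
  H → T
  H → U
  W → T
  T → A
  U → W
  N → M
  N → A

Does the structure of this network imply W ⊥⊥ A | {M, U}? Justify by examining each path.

Enumerating the 6 paths from W to A and testing each for blocking by {M, U}:
Path 1: W → T → A
  T is a chain and T is not conditioned on — no node blocks this path, so it is active.
Path 2: W → T ← H → M ← N → A
  T is a collider here and neither T nor any of its descendants is conditioned on, so the collider stays closed — the path is blocked at T.
Path 3: W ← U ← H → M ← N → A
  U is a chain here and U is conditioned on, so the path is blocked at U.
Path 4: W ← U ← H → T → A
  U is a chain here and U is conditioned on, so the path is blocked at U.
Path 5: W ← N → M ← H → T → A
  N is a fork and N is not conditioned on; M is a collider and M is conditioned on, which opens it; H is a fork and H is not conditioned on; T is a chain and T is not conditioned on — no node blocks this path, so it is active.
Path 6: W ← N → A
  N is a fork and N is not conditioned on — no node blocks this path, so it is active.
Since the path W → T → A is active, W and A are not d-separated given {M, U}.

No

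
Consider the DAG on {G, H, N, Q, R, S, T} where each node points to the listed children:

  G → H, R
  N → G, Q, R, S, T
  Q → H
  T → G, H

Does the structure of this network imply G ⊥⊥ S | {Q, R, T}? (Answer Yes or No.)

No

There are 6 undirected paths between G and S; checking each against the conditioning set {Q, R, T}:
Path 1: G → R ← N → S
  R is a collider and R is conditioned on, which opens it; N is a fork and N is not conditioned on — no node blocks this path, so it is active.
Path 2: G → H ← T ← N → S
  H is a collider here and neither H nor any of its descendants is conditioned on, so the collider stays closed — the path is blocked at H.
Path 3: G → H ← Q ← N → S
  H is a collider here and neither H nor any of its descendants is conditioned on, so the collider stays closed — the path is blocked at H.
Path 4: G ← N → S
  N is a fork and N is not conditioned on — no node blocks this path, so it is active.
Path 5: G ← T → H ← Q ← N → S
  T is a fork here and T is conditioned on, so the path is blocked at T.
Path 6: G ← T ← N → S
  T is a chain here and T is conditioned on, so the path is blocked at T.
Since the path G → R ← N → S is active, G and S are not d-separated given {Q, R, T}.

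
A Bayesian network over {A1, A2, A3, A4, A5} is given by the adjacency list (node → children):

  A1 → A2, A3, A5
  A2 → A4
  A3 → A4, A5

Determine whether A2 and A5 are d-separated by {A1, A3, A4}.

There are 4 undirected paths between A2 and A5; checking each against the conditioning set {A1, A3, A4}:
Path 1: A2 ← A1 → A5
  A1 is a fork here and A1 is conditioned on, so the path is blocked at A1.
Path 2: A2 ← A1 → A3 → A5
  A1 is a fork here and A1 is conditioned on, so the path is blocked at A1.
Path 3: A2 → A4 ← A3 → A5
  A3 is a fork here and A3 is conditioned on, so the path is blocked at A3.
Path 4: A2 → A4 ← A3 ← A1 → A5
  A3 is a chain here and A3 is conditioned on, so the path is blocked at A3.
Every path is blocked, so A2 and A5 are d-separated given {A1, A3, A4}.

Yes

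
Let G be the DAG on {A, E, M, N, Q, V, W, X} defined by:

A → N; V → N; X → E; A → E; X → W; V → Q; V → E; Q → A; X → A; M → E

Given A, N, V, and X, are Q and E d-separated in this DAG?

Yes

Enumerating the 6 paths from Q to E and testing each for blocking by {A, N, V, X}:
  1. Q ← V → N ← A → E — V:fork[blocks]; N:collider[open]; A:fork[blocks] ⇒ blocked
  2. Q ← V → N ← A ← X → E — V:fork[blocks]; N:collider[open]; A:chain[blocks]; X:fork[blocks] ⇒ blocked
  3. Q ← V → E — V:fork[blocks] ⇒ blocked
  4. Q → A → N ← V → E — A:chain[blocks]; N:collider[open]; V:fork[blocks] ⇒ blocked
  5. Q → A → E — A:chain[blocks] ⇒ blocked
  6. Q → A ← X → E — A:collider[open]; X:fork[blocks] ⇒ blocked
All paths are blocked; Q ⊥ E | {A, N, V, X} holds.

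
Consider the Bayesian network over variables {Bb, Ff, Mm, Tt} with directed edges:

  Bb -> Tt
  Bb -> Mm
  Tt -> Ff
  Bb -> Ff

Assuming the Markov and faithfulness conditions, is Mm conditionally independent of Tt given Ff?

No

There are 2 undirected paths between Mm and Tt; checking each against the conditioning set {Ff}:
  1. Mm ← Bb → Ff ← Tt — Bb:fork[open]; Ff:collider[open] ⇒ active
  2. Mm ← Bb → Tt — Bb:fork[open] ⇒ active
Since the path Mm ← Bb → Ff ← Tt is active, Mm and Tt are not d-separated given {Ff}.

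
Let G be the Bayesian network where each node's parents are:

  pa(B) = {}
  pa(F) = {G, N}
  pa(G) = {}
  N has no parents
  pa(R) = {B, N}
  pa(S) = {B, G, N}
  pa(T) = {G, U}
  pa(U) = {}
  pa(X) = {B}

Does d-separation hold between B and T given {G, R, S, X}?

Yes

There are 4 undirected paths between B and T; checking each against the conditioning set {G, R, S, X}:
Path 1: B → S ← N → F ← G → T
  F is a collider here and neither F nor any of its descendants is conditioned on, so the collider stays closed — the path is blocked at F.
Path 2: B → S ← G → T
  G is a fork here and G is conditioned on, so the path is blocked at G.
Path 3: B → R ← N → F ← G → T
  F is a collider here and neither F nor any of its descendants is conditioned on, so the collider stays closed — the path is blocked at F.
Path 4: B → R ← N → S ← G → T
  G is a fork here and G is conditioned on, so the path is blocked at G.
Since every path is blocked, d-separation holds.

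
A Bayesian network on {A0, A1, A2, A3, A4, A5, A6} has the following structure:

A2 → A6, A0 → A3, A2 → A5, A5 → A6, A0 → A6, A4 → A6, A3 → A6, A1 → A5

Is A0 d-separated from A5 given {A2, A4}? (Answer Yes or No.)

Yes

4 paths connect A0 and A5; each must be blocked for d-separation to hold:
  1. A0 → A3 → A6 ← A2 → A5 — A3:chain[open]; A6:collider[blocks]; A2:fork[blocks] ⇒ blocked
  2. A0 → A3 → A6 ← A5 — A3:chain[open]; A6:collider[blocks] ⇒ blocked
  3. A0 → A6 ← A2 → A5 — A6:collider[blocks]; A2:fork[blocks] ⇒ blocked
  4. A0 → A6 ← A5 — A6:collider[blocks] ⇒ blocked
Every path is blocked, so A0 and A5 are d-separated given {A2, A4}.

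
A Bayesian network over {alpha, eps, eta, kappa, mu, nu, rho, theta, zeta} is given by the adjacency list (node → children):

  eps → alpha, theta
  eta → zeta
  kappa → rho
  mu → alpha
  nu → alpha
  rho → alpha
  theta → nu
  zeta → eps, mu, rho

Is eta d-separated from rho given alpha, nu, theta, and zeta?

Enumerating the 4 paths from eta to rho and testing each for blocking by {alpha, nu, theta, zeta}:
Path 1: eta → zeta → rho
  zeta is a chain here and zeta is conditioned on, so the path is blocked at zeta.
Path 2: eta → zeta → mu → alpha ← rho
  zeta is a chain here and zeta is conditioned on, so the path is blocked at zeta.
Path 3: eta → zeta → eps → alpha ← rho
  zeta is a chain here and zeta is conditioned on, so the path is blocked at zeta.
Path 4: eta → zeta → eps → theta → nu → alpha ← rho
  zeta is a chain here and zeta is conditioned on, so the path is blocked at zeta.
Since every path is blocked, d-separation holds.

Yes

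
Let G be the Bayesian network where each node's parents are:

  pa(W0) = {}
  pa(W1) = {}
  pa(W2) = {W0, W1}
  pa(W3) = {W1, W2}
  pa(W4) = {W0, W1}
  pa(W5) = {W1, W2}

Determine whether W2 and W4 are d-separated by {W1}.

No

We examine all 4 paths between W2 and W4:
Path 1: W2 → W5 ← W1 → W4
  W5 is a collider here and neither W5 nor any of its descendants is conditioned on, so the collider stays closed — the path is blocked at W5.
Path 2: W2 ← W1 → W4
  W1 is a fork here and W1 is conditioned on, so the path is blocked at W1.
Path 3: W2 → W3 ← W1 → W4
  W3 is a collider here and neither W3 nor any of its descendants is conditioned on, so the collider stays closed — the path is blocked at W3.
Path 4: W2 ← W0 → W4
  W0 is a fork and W0 is not conditioned on — no node blocks this path, so it is active.
Because an active path exists, W2 and W4 are not d-separated.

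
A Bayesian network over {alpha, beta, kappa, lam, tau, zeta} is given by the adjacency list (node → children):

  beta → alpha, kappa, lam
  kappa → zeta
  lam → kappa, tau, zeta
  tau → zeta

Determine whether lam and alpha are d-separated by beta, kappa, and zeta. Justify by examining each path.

Enumerating the 4 paths from lam to alpha and testing each for blocking by {beta, kappa, zeta}:
Path 1: lam ← beta → alpha
  beta is a fork here and beta is conditioned on, so the path is blocked at beta.
Path 2: lam → kappa ← beta → alpha
  beta is a fork here and beta is conditioned on, so the path is blocked at beta.
Path 3: lam → zeta ← kappa ← beta → alpha
  kappa is a chain here and kappa is conditioned on, so the path is blocked at kappa.
Path 4: lam → tau → zeta ← kappa ← beta → alpha
  kappa is a chain here and kappa is conditioned on, so the path is blocked at kappa.
All paths are blocked; lam ⊥ alpha | {beta, kappa, zeta} holds.

Yes — lam and alpha are d-separated given {beta, kappa, zeta}.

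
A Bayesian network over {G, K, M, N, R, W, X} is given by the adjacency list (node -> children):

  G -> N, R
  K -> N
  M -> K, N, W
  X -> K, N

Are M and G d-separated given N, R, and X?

No

Enumerating the 3 paths from M to G and testing each for blocking by {N, R, X}:
Path 1: M → K ← X → N ← G
  X is a fork here and X is conditioned on, so the path is blocked at X.
Path 2: M → K → N ← G
  K is a chain and K is not conditioned on; N is a collider and N is conditioned on, which opens it — no node blocks this path, so it is active.
Path 3: M → N ← G
  N is a collider and N is conditioned on, which opens it — no node blocks this path, so it is active.
Since the path M → K → N ← G is active, M and G are not d-separated given {N, R, X}.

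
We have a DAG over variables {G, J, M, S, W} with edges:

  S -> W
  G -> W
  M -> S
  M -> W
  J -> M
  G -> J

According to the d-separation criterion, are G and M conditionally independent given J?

Yes — G and M are d-separated given {J}.

We examine all 3 paths between G and M:
  1. G → W ← S ← M — W:collider[blocks]; S:chain[open] ⇒ blocked
  2. G → W ← M — W:collider[blocks] ⇒ blocked
  3. G → J → M — J:chain[blocks] ⇒ blocked
All paths are blocked; G ⊥ M | {J} holds.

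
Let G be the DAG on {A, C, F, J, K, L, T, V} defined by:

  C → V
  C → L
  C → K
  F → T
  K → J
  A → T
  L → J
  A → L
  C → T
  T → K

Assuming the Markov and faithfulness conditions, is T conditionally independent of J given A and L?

There are 6 undirected paths between T and J; checking each against the conditioning set {A, L}:
  1. T → K → J — K:chain[open] ⇒ active
  2. T → K ← C → L → J — K:collider[blocks]; C:fork[open]; L:chain[blocks] ⇒ blocked
  3. T ← C → K → J — C:fork[open]; K:chain[open] ⇒ active
  4. T ← C → L → J — C:fork[open]; L:chain[blocks] ⇒ blocked
  5. T ← A → L → J — A:fork[blocks]; L:chain[blocks] ⇒ blocked
  6. T ← A → L ← C → K → J — A:fork[blocks]; L:collider[open]; C:fork[open]; K:chain[open] ⇒ blocked
Since the path T → K → J is active, T and J are not d-separated given {A, L}.

No — T and J are not d-separated given {A, L}.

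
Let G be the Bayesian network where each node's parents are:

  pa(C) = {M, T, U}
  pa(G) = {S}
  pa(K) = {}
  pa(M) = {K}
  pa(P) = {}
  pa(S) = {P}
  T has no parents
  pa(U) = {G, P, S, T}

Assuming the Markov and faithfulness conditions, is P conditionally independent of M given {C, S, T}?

No

6 paths connect P and M; each must be blocked for d-separation to hold:
Path 1: P → U ← T → C ← M
  T is a fork here and T is conditioned on, so the path is blocked at T.
Path 2: P → U → C ← M
  U is a chain and U is not conditioned on; C is a collider and C is conditioned on, which opens it — no node blocks this path, so it is active.
Path 3: P → S → U ← T → C ← M
  S is a chain here and S is conditioned on, so the path is blocked at S.
Path 4: P → S → U → C ← M
  S is a chain here and S is conditioned on, so the path is blocked at S.
Path 5: P → S → G → U ← T → C ← M
  S is a chain here and S is conditioned on, so the path is blocked at S.
Path 6: P → S → G → U → C ← M
  S is a chain here and S is conditioned on, so the path is blocked at S.
Since the path P → U → C ← M is active, P and M are not d-separated given {C, S, T}.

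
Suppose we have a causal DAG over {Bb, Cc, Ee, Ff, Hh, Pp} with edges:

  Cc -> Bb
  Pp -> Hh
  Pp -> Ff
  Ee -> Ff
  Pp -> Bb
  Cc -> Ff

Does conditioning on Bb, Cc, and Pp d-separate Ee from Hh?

2 paths connect Ee and Hh; each must be blocked for d-separation to hold:
Path 1: Ee → Ff ← Cc → Bb ← Pp → Hh
  Ff is a collider here and neither Ff nor any of its descendants is conditioned on, so the collider stays closed — the path is blocked at Ff.
Path 2: Ee → Ff ← Pp → Hh
  Ff is a collider here and neither Ff nor any of its descendants is conditioned on, so the collider stays closed — the path is blocked at Ff.
Every path is blocked, so Ee and Hh are d-separated given {Bb, Cc, Pp}.

Yes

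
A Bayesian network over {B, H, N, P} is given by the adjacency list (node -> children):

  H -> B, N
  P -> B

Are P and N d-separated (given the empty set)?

Yes

The only undirected path from P to N is:
Path 1: P → B ← H → N
  B is a collider here and neither B nor any of its descendants is conditioned on, so the collider stays closed — the path is blocked at B.
Since every path is blocked, d-separation holds.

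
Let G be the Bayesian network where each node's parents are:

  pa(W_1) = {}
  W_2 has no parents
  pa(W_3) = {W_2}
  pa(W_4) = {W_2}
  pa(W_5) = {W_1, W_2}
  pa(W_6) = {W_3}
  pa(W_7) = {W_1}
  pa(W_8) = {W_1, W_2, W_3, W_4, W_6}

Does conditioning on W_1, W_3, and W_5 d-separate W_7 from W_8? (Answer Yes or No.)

Yes

Enumerating the 5 paths from W_7 to W_8 and testing each for blocking by {W_1, W_3, W_5}:
Path 1: W_7 ← W_1 → W_8
  W_1 is a fork here and W_1 is conditioned on, so the path is blocked at W_1.
Path 2: W_7 ← W_1 → W_5 ← W_2 → W_3 → W_8
  W_1 is a fork here and W_1 is conditioned on, so the path is blocked at W_1.
Path 3: W_7 ← W_1 → W_5 ← W_2 → W_3 → W_6 → W_8
  W_1 is a fork here and W_1 is conditioned on, so the path is blocked at W_1.
Path 4: W_7 ← W_1 → W_5 ← W_2 → W_4 → W_8
  W_1 is a fork here and W_1 is conditioned on, so the path is blocked at W_1.
Path 5: W_7 ← W_1 → W_5 ← W_2 → W_8
  W_1 is a fork here and W_1 is conditioned on, so the path is blocked at W_1.
Since every path is blocked, d-separation holds.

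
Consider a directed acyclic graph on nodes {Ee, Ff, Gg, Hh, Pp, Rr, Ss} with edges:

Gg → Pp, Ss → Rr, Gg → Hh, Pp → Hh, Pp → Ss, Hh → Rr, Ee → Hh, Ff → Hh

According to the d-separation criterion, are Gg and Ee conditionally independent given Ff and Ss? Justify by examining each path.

Yes

There are 3 undirected paths between Gg and Ee; checking each against the conditioning set {Ff, Ss}:
Path 1: Gg → Pp → Ss → Rr ← Hh ← Ee
  Ss is a chain here and Ss is conditioned on, so the path is blocked at Ss.
Path 2: Gg → Pp → Hh ← Ee
  Hh is a collider here and neither Hh nor any of its descendants is conditioned on, so the collider stays closed — the path is blocked at Hh.
Path 3: Gg → Hh ← Ee
  Hh is a collider here and neither Hh nor any of its descendants is conditioned on, so the collider stays closed — the path is blocked at Hh.
All paths are blocked; Gg ⊥ Ee | {Ff, Ss} holds.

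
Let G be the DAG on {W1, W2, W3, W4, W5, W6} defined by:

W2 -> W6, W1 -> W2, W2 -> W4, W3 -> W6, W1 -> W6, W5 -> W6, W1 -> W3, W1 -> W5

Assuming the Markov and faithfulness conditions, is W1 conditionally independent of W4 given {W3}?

We examine all 4 paths between W1 and W4:
  1. W1 → W5 → W6 ← W2 → W4 — W5:chain[open]; W6:collider[blocks]; W2:fork[open] ⇒ blocked
  2. W1 → W6 ← W2 → W4 — W6:collider[blocks]; W2:fork[open] ⇒ blocked
  3. W1 → W2 → W4 — W2:chain[open] ⇒ active
  4. W1 → W3 → W6 ← W2 → W4 — W3:chain[blocks]; W6:collider[blocks]; W2:fork[open] ⇒ blocked
At least one path is unblocked, so d-separation fails.

No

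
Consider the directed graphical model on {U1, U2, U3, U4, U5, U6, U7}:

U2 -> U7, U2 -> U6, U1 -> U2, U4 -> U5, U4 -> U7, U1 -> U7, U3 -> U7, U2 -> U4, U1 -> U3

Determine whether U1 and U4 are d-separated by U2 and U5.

Yes

Enumerating the 6 paths from U1 to U4 and testing each for blocking by {U2, U5}:
  1. U1 → U3 → U7 ← U2 → U4 — U3:chain[open]; U7:collider[blocks]; U2:fork[blocks] ⇒ blocked
  2. U1 → U3 → U7 ← U4 — U3:chain[open]; U7:collider[blocks] ⇒ blocked
  3. U1 → U2 → U4 — U2:chain[blocks] ⇒ blocked
  4. U1 → U2 → U7 ← U4 — U2:chain[blocks]; U7:collider[blocks] ⇒ blocked
  5. U1 → U7 ← U2 → U4 — U7:collider[blocks]; U2:fork[blocks] ⇒ blocked
  6. U1 → U7 ← U4 — U7:collider[blocks] ⇒ blocked
Since every path is blocked, d-separation holds.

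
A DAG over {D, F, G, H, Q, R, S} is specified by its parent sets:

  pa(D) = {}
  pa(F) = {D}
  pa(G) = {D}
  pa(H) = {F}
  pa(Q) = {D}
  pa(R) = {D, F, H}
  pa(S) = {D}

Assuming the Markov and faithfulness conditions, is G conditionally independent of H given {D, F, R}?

4 paths connect G and H; each must be blocked for d-separation to hold:
Path 1: G ← D → F → H
  D is a fork here and D is conditioned on, so the path is blocked at D.
Path 2: G ← D → F → R ← H
  D is a fork here and D is conditioned on, so the path is blocked at D.
Path 3: G ← D → R ← H
  D is a fork here and D is conditioned on, so the path is blocked at D.
Path 4: G ← D → R ← F → H
  D is a fork here and D is conditioned on, so the path is blocked at D.
All paths are blocked; G ⊥ H | {D, F, R} holds.

Yes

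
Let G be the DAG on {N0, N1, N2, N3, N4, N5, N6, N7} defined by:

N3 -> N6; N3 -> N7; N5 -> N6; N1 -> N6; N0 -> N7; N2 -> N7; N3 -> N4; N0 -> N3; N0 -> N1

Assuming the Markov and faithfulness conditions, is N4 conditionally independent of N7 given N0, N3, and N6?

There are 3 undirected paths between N4 and N7; checking each against the conditioning set {N0, N3, N6}:
  1. N4 ← N3 → N6 ← N1 ← N0 → N7 — N3:fork[blocks]; N6:collider[open]; N1:chain[open]; N0:fork[blocks] ⇒ blocked
  2. N4 ← N3 ← N0 → N7 — N3:chain[blocks]; N0:fork[blocks] ⇒ blocked
  3. N4 ← N3 → N7 — N3:fork[blocks] ⇒ blocked
Every path is blocked, so N4 and N7 are d-separated given {N0, N3, N6}.

Yes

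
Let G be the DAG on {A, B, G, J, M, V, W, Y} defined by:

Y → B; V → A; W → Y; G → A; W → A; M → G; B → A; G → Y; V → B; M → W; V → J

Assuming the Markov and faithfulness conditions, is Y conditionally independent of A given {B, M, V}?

No

6 paths connect Y and A; each must be blocked for d-separation to hold:
  1. Y ← G → A — G:fork[open] ⇒ active
  2. Y ← G ← M → W → A — G:chain[open]; M:fork[blocks]; W:chain[open] ⇒ blocked
  3. Y → B ← V → A — B:collider[open]; V:fork[blocks] ⇒ blocked
  4. Y → B → A — B:chain[blocks] ⇒ blocked
  5. Y ← W → A — W:fork[open] ⇒ active
  6. Y ← W ← M → G → A — W:chain[open]; M:fork[blocks]; G:chain[open] ⇒ blocked
Since the path Y ← G → A is active, Y and A are not d-separated given {B, M, V}.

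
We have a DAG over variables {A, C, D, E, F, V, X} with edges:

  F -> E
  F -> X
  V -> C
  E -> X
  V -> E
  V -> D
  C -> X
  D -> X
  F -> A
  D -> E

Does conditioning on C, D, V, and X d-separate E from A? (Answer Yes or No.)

No — E and A are not d-separated given {C, D, V, X}.

6 paths connect E and A; each must be blocked for d-separation to hold:
Path 1: E → X ← F → A
  X is a collider and X is conditioned on, which opens it; F is a fork and F is not conditioned on — no node blocks this path, so it is active.
Path 2: E ← F → A
  F is a fork and F is not conditioned on — no node blocks this path, so it is active.
Path 3: E ← V → C → X ← F → A
  V is a fork here and V is conditioned on, so the path is blocked at V.
Path 4: E ← V → D → X ← F → A
  V is a fork here and V is conditioned on, so the path is blocked at V.
Path 5: E ← D → X ← F → A
  D is a fork here and D is conditioned on, so the path is blocked at D.
Path 6: E ← D ← V → C → X ← F → A
  D is a chain here and D is conditioned on, so the path is blocked at D.
At least one path is unblocked, so d-separation fails.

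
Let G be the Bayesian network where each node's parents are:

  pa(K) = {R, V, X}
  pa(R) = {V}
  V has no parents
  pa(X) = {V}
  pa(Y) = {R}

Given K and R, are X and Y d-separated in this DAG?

We examine all 4 paths between X and Y:
Path 1: X ← V → K ← R → Y
  R is a fork here and R is conditioned on, so the path is blocked at R.
Path 2: X ← V → R → Y
  R is a chain here and R is conditioned on, so the path is blocked at R.
Path 3: X → K ← V → R → Y
  R is a chain here and R is conditioned on, so the path is blocked at R.
Path 4: X → K ← R → Y
  R is a fork here and R is conditioned on, so the path is blocked at R.
Every path is blocked, so X and Y are d-separated given {K, R}.

Yes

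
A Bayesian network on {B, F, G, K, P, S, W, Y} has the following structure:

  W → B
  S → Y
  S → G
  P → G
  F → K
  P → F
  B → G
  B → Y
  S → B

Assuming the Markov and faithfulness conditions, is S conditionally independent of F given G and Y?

3 paths connect S and F; each must be blocked for d-separation to hold:
Path 1: S → Y ← B → G ← P → F
  Y is a collider and Y is conditioned on, which opens it; B is a fork and B is not conditioned on; G is a collider and G is conditioned on, which opens it; P is a fork and P is not conditioned on — no node blocks this path, so it is active.
Path 2: S → B → G ← P → F
  B is a chain and B is not conditioned on; G is a collider and G is conditioned on, which opens it; P is a fork and P is not conditioned on — no node blocks this path, so it is active.
Path 3: S → G ← P → F
  G is a collider and G is conditioned on, which opens it; P is a fork and P is not conditioned on — no node blocks this path, so it is active.
At least one path is unblocked, so d-separation fails.

No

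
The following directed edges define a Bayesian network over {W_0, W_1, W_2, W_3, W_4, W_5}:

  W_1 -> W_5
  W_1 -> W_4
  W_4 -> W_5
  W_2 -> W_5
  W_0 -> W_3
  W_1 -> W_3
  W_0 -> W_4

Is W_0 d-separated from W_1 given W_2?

Yes

We examine all 3 paths between W_0 and W_1:
  1. W_0 → W_3 ← W_1 — W_3:collider[blocks] ⇒ blocked
  2. W_0 → W_4 → W_5 ← W_1 — W_4:chain[open]; W_5:collider[blocks] ⇒ blocked
  3. W_0 → W_4 ← W_1 — W_4:collider[blocks] ⇒ blocked
Since every path is blocked, d-separation holds.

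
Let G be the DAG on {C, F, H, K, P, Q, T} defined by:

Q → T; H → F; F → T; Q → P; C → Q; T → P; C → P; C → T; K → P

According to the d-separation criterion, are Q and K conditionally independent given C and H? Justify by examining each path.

Yes

5 paths connect Q and K; each must be blocked for d-separation to hold:
Path 1: Q ← C → T → P ← K
  C is a fork here and C is conditioned on, so the path is blocked at C.
Path 2: Q ← C → P ← K
  C is a fork here and C is conditioned on, so the path is blocked at C.
Path 3: Q → T ← C → P ← K
  T is a collider here and neither T nor any of its descendants is conditioned on, so the collider stays closed — the path is blocked at T.
Path 4: Q → T → P ← K
  P is a collider here and neither P nor any of its descendants is conditioned on, so the collider stays closed — the path is blocked at P.
Path 5: Q → P ← K
  P is a collider here and neither P nor any of its descendants is conditioned on, so the collider stays closed — the path is blocked at P.
All paths are blocked; Q ⊥ K | {C, H} holds.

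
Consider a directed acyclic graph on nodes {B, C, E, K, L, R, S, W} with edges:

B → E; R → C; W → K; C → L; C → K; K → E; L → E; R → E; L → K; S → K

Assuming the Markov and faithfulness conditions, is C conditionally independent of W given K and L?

5 paths connect C and W; each must be blocked for d-separation to hold:
  1. C → L → E ← K ← W — L:chain[blocks]; E:collider[blocks]; K:chain[blocks] ⇒ blocked
  2. C → L → K ← W — L:chain[blocks]; K:collider[open] ⇒ blocked
  3. C → K ← W — K:collider[open] ⇒ active
  4. C ← R → E ← L → K ← W — R:fork[open]; E:collider[blocks]; L:fork[blocks]; K:collider[open] ⇒ blocked
  5. C ← R → E ← K ← W — R:fork[open]; E:collider[blocks]; K:chain[blocks] ⇒ blocked
Because an active path exists, C and W are not d-separated.

No — C and W are not d-separated given {K, L}.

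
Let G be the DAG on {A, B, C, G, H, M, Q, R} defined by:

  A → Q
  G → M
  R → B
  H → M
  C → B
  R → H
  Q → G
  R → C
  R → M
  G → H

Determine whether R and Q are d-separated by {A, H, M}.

We examine all 4 paths between R and Q:
Path 1: R → M ← G ← Q
  M is a collider and M is conditioned on, which opens it; G is a chain and G is not conditioned on — no node blocks this path, so it is active.
Path 2: R → M ← H ← G ← Q
  H is a chain here and H is conditioned on, so the path is blocked at H.
Path 3: R → H ← G ← Q
  H is a collider and H is conditioned on, which opens it; G is a chain and G is not conditioned on — no node blocks this path, so it is active.
Path 4: R → H → M ← G ← Q
  H is a chain here and H is conditioned on, so the path is blocked at H.
Because an active path exists, R and Q are not d-separated.

No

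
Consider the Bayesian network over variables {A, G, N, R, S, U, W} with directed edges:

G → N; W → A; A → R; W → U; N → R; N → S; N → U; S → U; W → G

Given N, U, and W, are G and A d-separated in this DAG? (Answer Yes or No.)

There are 6 undirected paths between G and A; checking each against the conditioning set {N, U, W}:
  1. G ← W → A — W:fork[blocks] ⇒ blocked
  2. G ← W → U ← N → R ← A — W:fork[blocks]; U:collider[open]; N:fork[blocks]; R:collider[blocks] ⇒ blocked
  3. G ← W → U ← S ← N → R ← A — W:fork[blocks]; U:collider[open]; S:chain[open]; N:fork[blocks]; R:collider[blocks] ⇒ blocked
  4. G → N → S → U ← W → A — N:chain[blocks]; S:chain[open]; U:collider[open]; W:fork[blocks] ⇒ blocked
  5. G → N → R ← A — N:chain[blocks]; R:collider[blocks] ⇒ blocked
  6. G → N → U ← W → A — N:chain[blocks]; U:collider[open]; W:fork[blocks] ⇒ blocked
Every path is blocked, so G and A are d-separated given {N, U, W}.

Yes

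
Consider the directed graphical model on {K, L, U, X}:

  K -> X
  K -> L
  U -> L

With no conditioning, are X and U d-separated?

Yes

There is one path between X and U:
Path 1: X ← K → L ← U
  L is a collider here and neither L nor any of its descendants is conditioned on, so the collider stays closed — the path is blocked at L.
Every path is blocked, so X and U are d-separated given ∅.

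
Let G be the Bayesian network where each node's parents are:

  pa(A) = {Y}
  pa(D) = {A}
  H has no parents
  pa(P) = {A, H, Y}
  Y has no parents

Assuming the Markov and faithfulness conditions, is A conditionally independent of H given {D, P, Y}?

We examine all 2 paths between A and H:
  1. A ← Y → P ← H — Y:fork[blocks]; P:collider[open] ⇒ blocked
  2. A → P ← H — P:collider[open] ⇒ active
At least one path is unblocked, so d-separation fails.

No — A and H are not d-separated given {D, P, Y}.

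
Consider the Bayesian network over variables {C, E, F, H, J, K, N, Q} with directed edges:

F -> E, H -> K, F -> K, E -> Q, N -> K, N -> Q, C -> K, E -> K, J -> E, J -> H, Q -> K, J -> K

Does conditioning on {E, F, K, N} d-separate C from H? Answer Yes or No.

6 paths connect C and H; each must be blocked for d-separation to hold:
Path 1: C → K ← Q ← E ← J → H
  E is a chain here and E is conditioned on, so the path is blocked at E.
Path 2: C → K ← E ← J → H
  E is a chain here and E is conditioned on, so the path is blocked at E.
Path 3: C → K ← H
  K is a collider and K is conditioned on, which opens it — no node blocks this path, so it is active.
Path 4: C → K ← J → H
  K is a collider and K is conditioned on, which opens it; J is a fork and J is not conditioned on — no node blocks this path, so it is active.
Path 5: C → K ← N → Q ← E ← J → H
  N is a fork here and N is conditioned on, so the path is blocked at N.
Path 6: C → K ← F → E ← J → H
  F is a fork here and F is conditioned on, so the path is blocked at F.
At least one path is unblocked, so d-separation fails.

No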